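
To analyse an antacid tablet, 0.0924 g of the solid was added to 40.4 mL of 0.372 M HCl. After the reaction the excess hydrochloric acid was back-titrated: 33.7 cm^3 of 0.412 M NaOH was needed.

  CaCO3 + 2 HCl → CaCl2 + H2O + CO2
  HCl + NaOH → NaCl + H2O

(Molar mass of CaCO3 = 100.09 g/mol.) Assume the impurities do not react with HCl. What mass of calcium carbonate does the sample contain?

n(HCl) added = 0.0404 × 0.372 = 0.0150 mol
n(NaOH) used in back-titration = 0.0337 × 0.412 = 0.0139 mol
n(HCl) left over = 0.0139 mol (1:1 ratio)
n(HCl) consumed by analyte = 0.0150 − 0.0139 = 1.14 × 10^-3 mol
From the 1:2 ratio, n(CaCO3) = 1/2 × 1.14 × 10^-3 = 5.72 × 10^-4 mol
mass of CaCO3 = 5.72 × 10^-4 × 100.09 = 0.0573 g

0.0573 g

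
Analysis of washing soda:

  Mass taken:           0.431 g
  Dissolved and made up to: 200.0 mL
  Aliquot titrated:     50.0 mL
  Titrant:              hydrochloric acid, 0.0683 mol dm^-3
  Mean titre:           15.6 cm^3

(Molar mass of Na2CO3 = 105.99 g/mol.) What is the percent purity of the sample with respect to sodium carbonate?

52.4 %

Na2CO3 + 2 HCl → 2 NaCl + H2O + CO2
n(HCl) per titration = 0.0156 × 0.0683 = 1.07 × 10^-3 mol
From the 1:2 ratio, n(Na2CO3) in each aliquot = 1/2 × 1.07 × 10^-3 = 5.33 × 10^-4 mol
n(Na2CO3) in the whole flask = 5.33 × 10^-4 × 200.0/50.0 = 2.13 × 10^-3 mol
mass of Na2CO3 = 2.13 × 10^-3 × 105.99 = 0.226 g
% Na2CO3 = 0.226 / 0.431 × 100 = 52.4 %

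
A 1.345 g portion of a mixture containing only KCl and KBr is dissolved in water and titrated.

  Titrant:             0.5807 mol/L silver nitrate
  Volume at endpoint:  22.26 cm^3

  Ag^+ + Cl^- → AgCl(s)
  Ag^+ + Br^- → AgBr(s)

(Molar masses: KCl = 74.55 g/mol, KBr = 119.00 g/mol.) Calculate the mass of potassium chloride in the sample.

n(AgNO3) = 0.02226 × 0.5807 = 0.01293 mol
Let x = n(KCl), y = n(KBr).
Titrant: 1x + 1y = 0.01293;  mass: 74.55x + 119.00y = 1.345
Solving, x = 4.347 × 10^-3 mol, y = 8.579 × 10^-3 mol
mass of KCl = 4.347 × 10^-3 × 74.55 = 0.3241 g

0.3241 g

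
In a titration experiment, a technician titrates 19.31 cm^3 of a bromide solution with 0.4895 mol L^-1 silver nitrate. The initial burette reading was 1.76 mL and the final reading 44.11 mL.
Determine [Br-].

Ag^+ + Br^- → AgBr(s)
n(AgNO3) = 0.04235 L × 0.4895 mol/L = 0.02073 mol
n(Br-) = 0.02073 mol (1:1 mole ratio)
[Br-] = 0.02073 mol / 0.01931 L = 1.074 mol/L

1.074 mol/L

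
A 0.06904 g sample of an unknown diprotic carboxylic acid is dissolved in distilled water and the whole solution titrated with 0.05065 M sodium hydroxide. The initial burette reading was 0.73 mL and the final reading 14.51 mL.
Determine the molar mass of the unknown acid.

n(NaOH) = 0.01378 L × 0.05065 mol/L = 6.980 × 10^-4 mol
From the 1:2 ratio, n(H2A) = 1/2 × 6.980 × 10^-4 = 3.490 × 10^-4 mol
M = m / n = 0.06904 g / 3.490 × 10^-4 mol = 197.8 g/mol

197.8 g/mol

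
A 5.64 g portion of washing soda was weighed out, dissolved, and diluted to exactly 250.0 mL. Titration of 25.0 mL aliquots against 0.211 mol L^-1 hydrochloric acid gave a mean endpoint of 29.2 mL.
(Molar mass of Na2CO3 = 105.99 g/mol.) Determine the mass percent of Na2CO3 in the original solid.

Na2CO3 + 2 HCl → 2 NaCl + H2O + CO2
n(HCl) per titration = 0.0292 × 0.211 = 6.16 × 10^-3 mol
From the 1:2 ratio, n(Na2CO3) in each aliquot = 1/2 × 6.16 × 10^-3 = 3.08 × 10^-3 mol
n(Na2CO3) in the whole flask = 3.08 × 10^-3 × 250.0/25.0 = 0.0308 mol
mass of Na2CO3 = 0.0308 × 105.99 = 3.27 g
% Na2CO3 = 3.27 / 5.64 × 100 = 57.9 %

57.9 %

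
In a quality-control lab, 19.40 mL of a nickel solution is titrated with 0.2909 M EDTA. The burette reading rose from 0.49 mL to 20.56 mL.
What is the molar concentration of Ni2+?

0.3009 M

Ni^2+ + EDTA^4- → [Ni(EDTA)]^2-
n(EDTA) = 0.02007 L × 0.2909 mol/L = 5.838 × 10^-3 mol
n(Ni2+) = 5.838 × 10^-3 mol (1:1 mole ratio)
[Ni2+] = 5.838 × 10^-3 mol / 0.01940 L = 0.3009 mol/L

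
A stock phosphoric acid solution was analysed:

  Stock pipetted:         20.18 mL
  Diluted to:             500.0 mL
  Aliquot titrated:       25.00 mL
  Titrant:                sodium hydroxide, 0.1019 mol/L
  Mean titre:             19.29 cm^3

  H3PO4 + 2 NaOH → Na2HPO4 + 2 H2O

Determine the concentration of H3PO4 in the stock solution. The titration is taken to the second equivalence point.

0.9741 mol/L

n(NaOH) = 0.01929 × 0.1019 = 1.966 × 10^-3 mol
From the 1:2 ratio, n(H3PO4) in the aliquot = 1/2 × 1.966 × 10^-3 = 9.828 × 10^-4 mol
[H3PO4]_dilute = 9.828 × 10^-4 / 0.02500 = 0.03931 mol/L
Dilution factor = 500.0 / 20.18 = 24.78
[H3PO4]_stock = 0.03931 × 24.78 = 0.9741 mol/L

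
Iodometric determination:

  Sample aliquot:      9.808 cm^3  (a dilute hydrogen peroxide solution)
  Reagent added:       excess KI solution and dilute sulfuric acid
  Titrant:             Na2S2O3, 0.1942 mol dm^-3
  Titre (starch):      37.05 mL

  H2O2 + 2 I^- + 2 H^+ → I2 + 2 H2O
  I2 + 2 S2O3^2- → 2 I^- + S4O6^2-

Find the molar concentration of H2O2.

n(S2O3^2-) = 0.03705 × 0.1942 = 7.195 × 10^-3 mol
n(I2) = n(S2O3^2-)/2 = 3.598 × 10^-3 mol
n(H2O2) in the aliquot = 3.598 × 10^-3 mol (1:1 ratio)
[H2O2] = 3.598 × 10^-3 / 0.009808 = 0.3668 mol/L

0.3668 mol/L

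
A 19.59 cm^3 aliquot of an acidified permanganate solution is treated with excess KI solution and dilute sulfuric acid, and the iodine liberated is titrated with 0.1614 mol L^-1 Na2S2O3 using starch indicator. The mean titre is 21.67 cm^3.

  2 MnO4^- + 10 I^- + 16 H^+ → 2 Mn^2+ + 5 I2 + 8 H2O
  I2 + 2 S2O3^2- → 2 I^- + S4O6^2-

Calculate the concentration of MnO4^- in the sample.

n(S2O3^2-) = 0.02167 × 0.1614 = 3.498 × 10^-3 mol
n(I2) = n(S2O3^2-)/2 = 1.749 × 10^-3 mol
From the 2:5 ratio, n(MnO4^-) in the aliquot = 2/5 × 1.749 × 10^-3 = 6.995 × 10^-4 mol
[MnO4^-] = 6.995 × 10^-4 / 0.01959 = 0.03571 mol/L

0.03571 mol/L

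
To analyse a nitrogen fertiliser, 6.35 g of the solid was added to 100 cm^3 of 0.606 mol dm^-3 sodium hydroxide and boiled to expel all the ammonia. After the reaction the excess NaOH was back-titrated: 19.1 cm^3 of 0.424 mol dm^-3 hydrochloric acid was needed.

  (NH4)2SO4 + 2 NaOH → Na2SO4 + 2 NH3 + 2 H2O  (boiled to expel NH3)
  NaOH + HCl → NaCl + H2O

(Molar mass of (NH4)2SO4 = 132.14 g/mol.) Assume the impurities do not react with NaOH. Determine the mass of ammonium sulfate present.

3.47 g

n(NaOH) added = 0.100 × 0.606 = 0.0606 mol
n(HCl) used in back-titration = 0.0191 × 0.424 = 8.10 × 10^-3 mol
n(NaOH) left over = 8.10 × 10^-3 mol (1:1 ratio)
n(NaOH) consumed by analyte = 0.0606 − 8.10 × 10^-3 = 0.0525 mol
From the 1:2 ratio, n((NH4)2SO4) = 1/2 × 0.0525 = 0.0263 mol
mass of (NH4)2SO4 = 0.0263 × 132.14 = 3.47 g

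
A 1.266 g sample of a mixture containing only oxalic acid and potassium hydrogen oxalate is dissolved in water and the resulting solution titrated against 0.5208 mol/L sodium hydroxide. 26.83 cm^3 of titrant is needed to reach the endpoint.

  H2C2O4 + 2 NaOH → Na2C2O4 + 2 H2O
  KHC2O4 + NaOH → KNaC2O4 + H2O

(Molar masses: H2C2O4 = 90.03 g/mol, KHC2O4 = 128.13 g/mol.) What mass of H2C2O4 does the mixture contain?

0.2840 g

n(NaOH) = 0.02683 × 0.5208 = 0.01397 mol
Let x = n(H2C2O4), y = n(KHC2O4).
Titrant: 2x + 1y = 0.01397;  mass: 90.03x + 128.13y = 1.266
Solving, x = 3.154 × 10^-3 mol, y = 7.664 × 10^-3 mol
mass of H2C2O4 = 3.154 × 10^-3 × 90.03 = 0.2840 g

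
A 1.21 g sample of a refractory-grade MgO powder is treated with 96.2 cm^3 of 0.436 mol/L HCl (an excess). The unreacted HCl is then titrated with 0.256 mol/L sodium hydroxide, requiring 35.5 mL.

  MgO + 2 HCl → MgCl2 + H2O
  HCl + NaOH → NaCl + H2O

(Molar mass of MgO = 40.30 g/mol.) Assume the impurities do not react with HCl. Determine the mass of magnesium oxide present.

n(HCl) added = 0.0962 × 0.436 = 0.0419 mol
n(NaOH) used in back-titration = 0.0355 × 0.256 = 9.09 × 10^-3 mol
n(HCl) left over = 9.09 × 10^-3 mol (1:1 ratio)
n(HCl) consumed by analyte = 0.0419 − 9.09 × 10^-3 = 0.0329 mol
From the 1:2 ratio, n(MgO) = 1/2 × 0.0329 = 0.0164 mol
mass of MgO = 0.0164 × 40.30 = 0.662 g

0.662 g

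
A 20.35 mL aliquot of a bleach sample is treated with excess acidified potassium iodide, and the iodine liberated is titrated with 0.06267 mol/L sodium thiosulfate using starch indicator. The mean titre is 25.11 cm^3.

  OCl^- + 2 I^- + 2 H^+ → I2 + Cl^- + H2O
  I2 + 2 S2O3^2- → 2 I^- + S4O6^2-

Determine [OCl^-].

0.03866 mol/L

n(S2O3^2-) = 0.02511 × 0.06267 = 1.574 × 10^-3 mol
n(I2) = n(S2O3^2-)/2 = 7.868 × 10^-4 mol
n(OCl^-) in the aliquot = 7.868 × 10^-4 mol (1:1 ratio)
[OCl^-] = 7.868 × 10^-4 / 0.02035 = 0.03866 mol/L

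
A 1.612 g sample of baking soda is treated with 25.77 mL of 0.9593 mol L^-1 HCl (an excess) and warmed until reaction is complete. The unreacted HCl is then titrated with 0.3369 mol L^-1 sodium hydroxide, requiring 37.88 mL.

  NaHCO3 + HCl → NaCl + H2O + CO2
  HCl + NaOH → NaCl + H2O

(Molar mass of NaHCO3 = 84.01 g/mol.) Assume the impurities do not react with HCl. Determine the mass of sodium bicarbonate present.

1.005 g

n(HCl) added = 0.02577 × 0.9593 = 0.02472 mol
n(NaOH) used in back-titration = 0.03788 × 0.3369 = 0.01276 mol
n(HCl) left over = 0.01276 mol (1:1 ratio)
n(HCl) consumed by analyte = 0.02472 − 0.01276 = 0.01196 mol
n(NaHCO3) = 0.01196 mol (1:1 ratio)
mass of NaHCO3 = 0.01196 × 84.01 = 1.005 g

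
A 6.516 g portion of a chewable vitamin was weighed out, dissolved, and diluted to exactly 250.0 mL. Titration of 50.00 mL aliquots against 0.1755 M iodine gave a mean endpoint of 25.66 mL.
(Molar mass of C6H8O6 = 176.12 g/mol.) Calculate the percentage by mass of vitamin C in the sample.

C6H8O6 + I2 → C6H6O6 + 2 HI
n(I2) per titration = 0.02566 × 0.1755 = 4.503 × 10^-3 mol
n(C6H8O6) in each aliquot = 4.503 × 10^-3 mol (1:1 ratio)
n(C6H8O6) in the whole flask = 4.503 × 10^-3 × 250.0/50.00 = 0.02252 mol
mass of C6H8O6 = 0.02252 × 176.12 = 3.966 g
% C6H8O6 = 3.966 / 6.516 × 100 = 60.86 %

60.86 %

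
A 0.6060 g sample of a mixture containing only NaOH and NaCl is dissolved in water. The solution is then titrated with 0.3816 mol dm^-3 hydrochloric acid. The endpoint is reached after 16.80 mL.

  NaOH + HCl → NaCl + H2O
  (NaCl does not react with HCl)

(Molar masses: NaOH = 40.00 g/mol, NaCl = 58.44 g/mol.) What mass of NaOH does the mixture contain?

n(HCl) = 0.01680 × 0.3816 = 6.411 × 10^-3 mol
Let x = n(NaOH), y = n(NaCl).
Titrant: 1x = 6.411 × 10^-3;  mass: 40.00x + 58.44y = 0.6060
Solving, x = 6.411 × 10^-3 mol, y = 5.982 × 10^-3 mol
mass of NaOH = 6.411 × 10^-3 × 40.00 = 0.2564 g

0.2564 g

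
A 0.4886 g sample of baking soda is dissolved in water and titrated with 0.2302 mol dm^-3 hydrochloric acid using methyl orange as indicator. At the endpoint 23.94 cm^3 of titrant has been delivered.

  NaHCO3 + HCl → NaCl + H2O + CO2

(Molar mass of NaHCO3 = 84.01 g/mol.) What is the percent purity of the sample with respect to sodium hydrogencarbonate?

94.76 %

n(HCl) = 0.02394 L × 0.2302 mol/L = 5.511 × 10^-3 mol
n(NaHCO3) = 5.511 × 10^-3 mol (1:1 ratio)
mass of NaHCO3 = 5.511 × 10^-3 × 84.01 g/mol = 0.4630 g
% NaHCO3 = 0.4630 / 0.4886 × 100 = 94.76 %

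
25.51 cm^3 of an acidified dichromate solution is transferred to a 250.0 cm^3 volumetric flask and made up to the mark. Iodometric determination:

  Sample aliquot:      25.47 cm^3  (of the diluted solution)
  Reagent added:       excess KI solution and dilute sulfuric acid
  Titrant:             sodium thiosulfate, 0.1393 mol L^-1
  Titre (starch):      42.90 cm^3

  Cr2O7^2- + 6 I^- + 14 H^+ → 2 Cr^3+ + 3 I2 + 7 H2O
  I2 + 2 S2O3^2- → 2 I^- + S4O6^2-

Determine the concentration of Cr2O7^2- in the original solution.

n(S2O3^2-) = 0.04290 × 0.1393 = 5.976 × 10^-3 mol
n(I2) = n(S2O3^2-)/2 = 2.988 × 10^-3 mol
From the 1:3 ratio, n(Cr2O7^2-) in the aliquot = 1/3 × 2.988 × 10^-3 = 9.960 × 10^-4 mol
[Cr2O7^2-]_dilute = 9.960 × 10^-4 / 0.02547 = 0.03910 mol/L
[Cr2O7^2-]_original = 0.03910 × 250.0/25.51 = 0.3832 mol/L

0.3832 mol/L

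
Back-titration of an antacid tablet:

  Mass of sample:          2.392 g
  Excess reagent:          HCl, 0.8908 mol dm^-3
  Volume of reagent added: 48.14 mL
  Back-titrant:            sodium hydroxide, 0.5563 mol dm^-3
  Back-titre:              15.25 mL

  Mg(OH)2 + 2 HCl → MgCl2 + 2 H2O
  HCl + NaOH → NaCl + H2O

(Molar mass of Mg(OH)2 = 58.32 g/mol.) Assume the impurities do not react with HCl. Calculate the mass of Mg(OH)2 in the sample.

n(HCl) added = 0.04814 × 0.8908 = 0.04288 mol
n(NaOH) used in back-titration = 0.01525 × 0.5563 = 8.484 × 10^-3 mol
n(HCl) left over = 8.484 × 10^-3 mol (1:1 ratio)
n(HCl) consumed by analyte = 0.04288 − 8.484 × 10^-3 = 0.03440 mol
From the 1:2 ratio, n(Mg(OH)2) = 1/2 × 0.03440 = 0.01720 mol
mass of Mg(OH)2 = 0.01720 × 58.32 = 1.003 g

1.003 g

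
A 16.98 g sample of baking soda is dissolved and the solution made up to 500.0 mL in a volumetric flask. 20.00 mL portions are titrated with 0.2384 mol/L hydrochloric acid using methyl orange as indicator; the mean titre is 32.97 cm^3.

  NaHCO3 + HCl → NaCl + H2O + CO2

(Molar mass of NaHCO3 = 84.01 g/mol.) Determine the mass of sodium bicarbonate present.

n(HCl) per titration = 0.03297 × 0.2384 = 7.860 × 10^-3 mol
n(NaHCO3) in each aliquot = 7.860 × 10^-3 mol (1:1 ratio)
n(NaHCO3) in the whole flask = 7.860 × 10^-3 × 500.0/20.00 = 0.1965 mol
mass of NaHCO3 = 0.1965 × 84.01 = 16.51 g

16.51 g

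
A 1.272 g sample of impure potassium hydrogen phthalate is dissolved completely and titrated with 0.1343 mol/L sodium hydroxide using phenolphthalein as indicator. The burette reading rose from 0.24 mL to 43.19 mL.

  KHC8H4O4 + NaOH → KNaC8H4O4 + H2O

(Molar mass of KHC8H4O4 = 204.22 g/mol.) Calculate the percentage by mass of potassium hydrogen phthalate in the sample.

92.61 %

n(NaOH) = 0.04295 L × 0.1343 mol/L = 5.768 × 10^-3 mol
n(KHC8H4O4) = 5.768 × 10^-3 mol (1:1 ratio)
mass of KHC8H4O4 = 5.768 × 10^-3 × 204.22 g/mol = 1.178 g
% KHC8H4O4 = 1.178 / 1.272 × 100 = 92.61 %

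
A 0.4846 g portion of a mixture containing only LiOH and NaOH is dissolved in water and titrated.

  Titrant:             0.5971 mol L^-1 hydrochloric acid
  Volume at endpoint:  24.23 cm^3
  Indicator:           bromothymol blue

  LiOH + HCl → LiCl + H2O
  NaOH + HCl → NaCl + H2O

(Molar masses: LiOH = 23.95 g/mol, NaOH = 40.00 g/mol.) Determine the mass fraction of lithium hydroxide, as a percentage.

n(HCl) = 0.02423 × 0.5971 = 0.01447 mol
Let x = n(LiOH), y = n(NaOH).
Titrant: 1x + 1y = 0.01447;  mass: 23.95x + 40.00y = 0.4846
Solving, x = 5.864 × 10^-3 mol, y = 8.604 × 10^-3 mol
mass of LiOH = 5.864 × 10^-3 × 23.95 = 0.1404 g
% LiOH = 0.1404 / 0.4846 × 100 = 28.98 %

28.98 %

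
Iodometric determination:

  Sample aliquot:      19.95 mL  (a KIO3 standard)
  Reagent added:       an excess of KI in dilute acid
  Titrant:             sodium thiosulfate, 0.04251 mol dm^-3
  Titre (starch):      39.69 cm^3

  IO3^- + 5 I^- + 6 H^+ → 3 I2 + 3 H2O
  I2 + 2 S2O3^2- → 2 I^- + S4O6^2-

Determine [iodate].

n(S2O3^2-) = 0.03969 × 0.04251 = 1.687 × 10^-3 mol
n(I2) = n(S2O3^2-)/2 = 8.436 × 10^-4 mol
From the 1:3 ratio, n(IO3^-) in the aliquot = 1/3 × 8.436 × 10^-4 = 2.812 × 10^-4 mol
[IO3^-] = 2.812 × 10^-4 / 0.01995 = 0.01410 mol/L

0.01410 mol/L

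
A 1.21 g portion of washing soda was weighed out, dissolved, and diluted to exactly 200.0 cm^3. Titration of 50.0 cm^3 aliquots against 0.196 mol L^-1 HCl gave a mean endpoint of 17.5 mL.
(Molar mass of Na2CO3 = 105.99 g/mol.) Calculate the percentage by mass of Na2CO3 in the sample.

Na2CO3 + 2 HCl → 2 NaCl + H2O + CO2
n(HCl) per titration = 0.0175 × 0.196 = 3.43 × 10^-3 mol
From the 1:2 ratio, n(Na2CO3) in each aliquot = 1/2 × 3.43 × 10^-3 = 1.72 × 10^-3 mol
n(Na2CO3) in the whole flask = 1.72 × 10^-3 × 200.0/50.0 = 6.86 × 10^-3 mol
mass of Na2CO3 = 6.86 × 10^-3 × 105.99 = 0.727 g
% Na2CO3 = 0.727 / 1.21 × 100 = 60.1 %

60.1 %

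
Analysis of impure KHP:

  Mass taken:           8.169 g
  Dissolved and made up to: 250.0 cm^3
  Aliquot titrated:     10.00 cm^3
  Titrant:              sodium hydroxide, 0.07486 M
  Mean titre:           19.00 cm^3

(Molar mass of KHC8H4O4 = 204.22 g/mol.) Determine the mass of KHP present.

KHC8H4O4 + NaOH → KNaC8H4O4 + H2O
n(NaOH) per titration = 0.01900 × 0.07486 = 1.422 × 10^-3 mol
n(KHC8H4O4) in each aliquot = 1.422 × 10^-3 mol (1:1 ratio)
n(KHC8H4O4) in the whole flask = 1.422 × 10^-3 × 250.0/10.00 = 0.03556 mol
mass of KHC8H4O4 = 0.03556 × 204.22 = 7.262 g

7.262 g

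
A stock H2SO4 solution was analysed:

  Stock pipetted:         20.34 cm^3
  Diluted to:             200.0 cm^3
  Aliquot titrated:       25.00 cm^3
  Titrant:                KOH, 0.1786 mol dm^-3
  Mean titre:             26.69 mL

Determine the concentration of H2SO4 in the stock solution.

0.9374 mol/L

H2SO4 + 2 KOH → K2SO4 + 2 H2O
n(KOH) = 0.02669 × 0.1786 = 4.767 × 10^-3 mol
From the 1:2 ratio, n(H2SO4) in the aliquot = 1/2 × 4.767 × 10^-3 = 2.383 × 10^-3 mol
[H2SO4]_dilute = 2.383 × 10^-3 / 0.02500 = 0.09534 mol/L
Dilution factor = 200.0 / 20.34 = 9.833
[H2SO4]_stock = 0.09534 × 9.833 = 0.9374 mol/L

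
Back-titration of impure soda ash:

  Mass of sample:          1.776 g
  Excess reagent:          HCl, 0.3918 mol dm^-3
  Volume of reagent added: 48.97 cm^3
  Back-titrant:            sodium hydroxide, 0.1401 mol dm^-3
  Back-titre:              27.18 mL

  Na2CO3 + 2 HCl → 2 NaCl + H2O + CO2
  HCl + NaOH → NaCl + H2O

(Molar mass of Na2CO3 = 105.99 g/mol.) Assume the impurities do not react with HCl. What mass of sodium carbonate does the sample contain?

0.8150 g

n(HCl) added = 0.04897 × 0.3918 = 0.01919 mol
n(NaOH) used in back-titration = 0.02718 × 0.1401 = 3.808 × 10^-3 mol
n(HCl) left over = 3.808 × 10^-3 mol (1:1 ratio)
n(HCl) consumed by analyte = 0.01919 − 3.808 × 10^-3 = 0.01538 mol
From the 1:2 ratio, n(Na2CO3) = 1/2 × 0.01538 = 7.689 × 10^-3 mol
mass of Na2CO3 = 7.689 × 10^-3 × 105.99 = 0.8150 g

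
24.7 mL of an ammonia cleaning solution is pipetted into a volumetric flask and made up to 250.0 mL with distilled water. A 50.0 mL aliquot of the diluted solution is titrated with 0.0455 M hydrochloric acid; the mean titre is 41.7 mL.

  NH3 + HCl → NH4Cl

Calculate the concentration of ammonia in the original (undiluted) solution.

n(HCl) = 0.0417 × 0.0455 = 1.90 × 10^-3 mol
n(NH3) in the aliquot = 1.90 × 10^-3 mol (1:1 ratio)
[NH3]_dilute = 1.90 × 10^-3 / 0.0500 = 0.0379 mol/L
Dilution factor = 250.0 / 24.7 = 10.12
[NH3]_stock = 0.0379 × 10.12 = 0.384 mol/L

0.384 M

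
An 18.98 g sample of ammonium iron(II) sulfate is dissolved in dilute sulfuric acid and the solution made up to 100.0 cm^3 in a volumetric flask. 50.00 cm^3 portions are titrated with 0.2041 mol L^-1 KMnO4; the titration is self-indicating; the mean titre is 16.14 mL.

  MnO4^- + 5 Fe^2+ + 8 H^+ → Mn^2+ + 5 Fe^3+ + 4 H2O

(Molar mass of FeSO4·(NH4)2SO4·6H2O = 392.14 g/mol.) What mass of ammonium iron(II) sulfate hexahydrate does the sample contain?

12.92 g

n(KMnO4) per titration = 0.01614 × 0.2041 = 3.294 × 10^-3 mol
From the 5:1 ratio, n(FeSO4·(NH4)2SO4·6H2O) in each aliquot = 5/1 × 3.294 × 10^-3 = 0.01647 mol
n(FeSO4·(NH4)2SO4·6H2O) in the whole flask = 0.01647 × 100.0/50.00 = 0.03294 mol
mass of FeSO4·(NH4)2SO4·6H2O = 0.03294 × 392.14 = 12.92 g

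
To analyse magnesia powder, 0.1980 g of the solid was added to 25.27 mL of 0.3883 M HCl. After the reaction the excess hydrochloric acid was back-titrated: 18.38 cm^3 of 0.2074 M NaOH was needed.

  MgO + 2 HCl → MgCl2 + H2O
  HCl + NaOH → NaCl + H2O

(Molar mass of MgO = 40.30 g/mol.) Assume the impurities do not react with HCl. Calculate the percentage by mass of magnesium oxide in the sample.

n(HCl) added = 0.02527 × 0.3883 = 9.812 × 10^-3 mol
n(NaOH) used in back-titration = 0.01838 × 0.2074 = 3.812 × 10^-3 mol
n(HCl) left over = 3.812 × 10^-3 mol (1:1 ratio)
n(HCl) consumed by analyte = 9.812 × 10^-3 − 3.812 × 10^-3 = 6.000 × 10^-3 mol
From the 1:2 ratio, n(MgO) = 1/2 × 6.000 × 10^-3 = 3.000 × 10^-3 mol
mass of MgO = 3.000 × 10^-3 × 40.30 = 0.1209 g
% MgO = 0.1209 / 0.1980 × 100 = 61.06 %

61.06 %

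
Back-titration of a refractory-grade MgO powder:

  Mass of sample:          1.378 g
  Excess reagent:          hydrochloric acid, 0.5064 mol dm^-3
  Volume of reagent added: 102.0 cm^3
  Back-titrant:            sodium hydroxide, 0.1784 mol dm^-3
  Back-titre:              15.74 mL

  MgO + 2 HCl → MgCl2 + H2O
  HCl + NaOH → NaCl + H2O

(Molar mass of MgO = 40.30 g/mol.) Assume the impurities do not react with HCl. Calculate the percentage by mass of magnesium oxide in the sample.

n(HCl) added = 0.1020 × 0.5064 = 0.05165 mol
n(NaOH) used in back-titration = 0.01574 × 0.1784 = 2.808 × 10^-3 mol
n(HCl) left over = 2.808 × 10^-3 mol (1:1 ratio)
n(HCl) consumed by analyte = 0.05165 − 2.808 × 10^-3 = 0.04884 mol
From the 1:2 ratio, n(MgO) = 1/2 × 0.04884 = 0.02442 mol
mass of MgO = 0.02442 × 40.30 = 0.9842 g
% MgO = 0.9842 / 1.378 × 100 = 71.42 %

71.42 %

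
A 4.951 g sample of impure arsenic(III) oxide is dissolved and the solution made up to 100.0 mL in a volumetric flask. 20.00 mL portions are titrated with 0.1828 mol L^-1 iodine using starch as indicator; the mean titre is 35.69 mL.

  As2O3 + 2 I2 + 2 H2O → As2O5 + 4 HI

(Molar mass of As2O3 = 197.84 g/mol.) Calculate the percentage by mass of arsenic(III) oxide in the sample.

65.18 %

n(I2) per titration = 0.03569 × 0.1828 = 6.524 × 10^-3 mol
From the 1:2 ratio, n(As2O3) in each aliquot = 1/2 × 6.524 × 10^-3 = 3.262 × 10^-3 mol
n(As2O3) in the whole flask = 3.262 × 10^-3 × 100.0/20.00 = 0.01631 mol
mass of As2O3 = 0.01631 × 197.84 = 3.227 g
% As2O3 = 3.227 / 4.951 × 100 = 65.18 %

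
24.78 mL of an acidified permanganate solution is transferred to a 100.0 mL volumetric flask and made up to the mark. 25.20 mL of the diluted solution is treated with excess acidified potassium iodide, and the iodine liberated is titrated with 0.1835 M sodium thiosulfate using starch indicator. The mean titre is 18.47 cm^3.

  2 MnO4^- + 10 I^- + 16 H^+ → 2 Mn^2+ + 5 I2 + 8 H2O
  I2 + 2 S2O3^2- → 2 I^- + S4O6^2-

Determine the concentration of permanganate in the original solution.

n(S2O3^2-) = 0.01847 × 0.1835 = 3.389 × 10^-3 mol
n(I2) = n(S2O3^2-)/2 = 1.695 × 10^-3 mol
From the 2:5 ratio, n(MnO4^-) in the aliquot = 2/5 × 1.695 × 10^-3 = 6.778 × 10^-4 mol
[MnO4^-]_dilute = 6.778 × 10^-4 / 0.02520 = 0.02690 mol/L
[MnO4^-]_original = 0.02690 × 100.0/24.78 = 0.1086 mol/L

0.1086 M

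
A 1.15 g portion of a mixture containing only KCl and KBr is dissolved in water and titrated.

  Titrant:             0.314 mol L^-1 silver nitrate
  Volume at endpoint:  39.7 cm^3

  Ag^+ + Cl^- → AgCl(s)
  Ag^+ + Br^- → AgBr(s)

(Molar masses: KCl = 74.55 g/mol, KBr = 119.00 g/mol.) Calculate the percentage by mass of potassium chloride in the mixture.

n(AgNO3) = 0.0397 × 0.314 = 0.0125 mol
Let x = n(KCl), y = n(KBr).
Titrant: 1x + 1y = 0.0125;  mass: 74.55x + 119.00y = 1.15
Solving, x = 7.50 × 10^-3 mol, y = 4.96 × 10^-3 mol
mass of KCl = 7.50 × 10^-3 × 74.55 = 0.559 g
% KCl = 0.559 / 1.15 × 100 = 48.6 %

48.6 %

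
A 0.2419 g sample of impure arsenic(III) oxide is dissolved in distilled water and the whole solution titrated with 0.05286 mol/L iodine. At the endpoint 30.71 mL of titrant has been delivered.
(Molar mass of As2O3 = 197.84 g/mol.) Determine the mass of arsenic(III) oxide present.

0.1606 g

As2O3 + 2 I2 + 2 H2O → As2O5 + 4 HI
n(I2) = 0.03071 L × 0.05286 mol/L = 1.623 × 10^-3 mol
From the 1:2 ratio, n(As2O3) = 1/2 × 1.623 × 10^-3 = 8.117 × 10^-4 mol
mass of As2O3 = 8.117 × 10^-4 × 197.84 g/mol = 0.1606 g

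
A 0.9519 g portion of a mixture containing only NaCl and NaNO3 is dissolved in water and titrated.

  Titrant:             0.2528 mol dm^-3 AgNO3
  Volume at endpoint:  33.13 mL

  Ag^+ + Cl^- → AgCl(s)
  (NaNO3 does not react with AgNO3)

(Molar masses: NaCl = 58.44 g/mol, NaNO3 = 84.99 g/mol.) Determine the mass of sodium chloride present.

n(AgNO3) = 0.03313 × 0.2528 = 8.375 × 10^-3 mol
Let x = n(NaCl), y = n(NaNO3).
Titrant: 1x = 8.375 × 10^-3;  mass: 58.44x + 84.99y = 0.9519
Solving, x = 8.375 × 10^-3 mol, y = 5.441 × 10^-3 mol
mass of NaCl = 8.375 × 10^-3 × 58.44 = 0.4895 g

0.4895 g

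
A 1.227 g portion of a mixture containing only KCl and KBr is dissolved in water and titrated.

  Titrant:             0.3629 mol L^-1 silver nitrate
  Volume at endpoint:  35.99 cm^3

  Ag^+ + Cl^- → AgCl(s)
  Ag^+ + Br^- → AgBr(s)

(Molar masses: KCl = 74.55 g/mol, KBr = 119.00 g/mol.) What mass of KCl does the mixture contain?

0.5488 g

n(AgNO3) = 0.03599 × 0.3629 = 0.01306 mol
Let x = n(KCl), y = n(KBr).
Titrant: 1x + 1y = 0.01306;  mass: 74.55x + 119.00y = 1.227
Solving, x = 7.362 × 10^-3 mol, y = 5.699 × 10^-3 mol
mass of KCl = 7.362 × 10^-3 × 74.55 = 0.5488 g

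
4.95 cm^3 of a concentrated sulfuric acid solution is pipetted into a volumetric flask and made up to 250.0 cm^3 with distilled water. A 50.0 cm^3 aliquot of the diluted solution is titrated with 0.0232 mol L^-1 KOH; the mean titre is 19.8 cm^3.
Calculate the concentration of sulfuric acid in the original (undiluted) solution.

H2SO4 + 2 KOH → K2SO4 + 2 H2O
n(KOH) = 0.0198 × 0.0232 = 4.59 × 10^-4 mol
From the 1:2 ratio, n(H2SO4) in the aliquot = 1/2 × 4.59 × 10^-4 = 2.30 × 10^-4 mol
[H2SO4]_dilute = 2.30 × 10^-4 / 0.0500 = 0.00459 mol/L
Dilution factor = 250.0 / 4.95 = 50.51
[H2SO4]_stock = 0.00459 × 50.51 = 0.232 mol/L

0.232 mol/L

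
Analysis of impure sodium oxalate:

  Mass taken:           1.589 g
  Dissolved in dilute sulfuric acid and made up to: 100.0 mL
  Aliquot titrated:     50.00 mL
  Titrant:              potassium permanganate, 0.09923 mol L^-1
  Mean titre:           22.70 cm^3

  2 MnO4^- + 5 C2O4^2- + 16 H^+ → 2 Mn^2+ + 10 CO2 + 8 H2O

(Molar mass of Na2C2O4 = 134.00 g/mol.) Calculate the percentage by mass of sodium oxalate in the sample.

n(KMnO4) per titration = 0.02270 × 0.09923 = 2.253 × 10^-3 mol
From the 5:2 ratio, n(Na2C2O4) in each aliquot = 5/2 × 2.253 × 10^-3 = 5.631 × 10^-3 mol
n(Na2C2O4) in the whole flask = 5.631 × 10^-3 × 100.0/50.00 = 0.01126 mol
mass of Na2C2O4 = 0.01126 × 134.00 = 1.509 g
% Na2C2O4 = 1.509 / 1.589 × 100 = 94.98 %

94.98 %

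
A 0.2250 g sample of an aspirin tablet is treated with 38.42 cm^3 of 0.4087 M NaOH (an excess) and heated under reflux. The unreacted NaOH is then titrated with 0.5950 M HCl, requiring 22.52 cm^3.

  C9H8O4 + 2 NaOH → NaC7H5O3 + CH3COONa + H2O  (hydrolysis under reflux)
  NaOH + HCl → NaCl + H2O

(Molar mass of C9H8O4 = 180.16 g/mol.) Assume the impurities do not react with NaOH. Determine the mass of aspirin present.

n(NaOH) added = 0.03842 × 0.4087 = 0.01570 mol
n(HCl) used in back-titration = 0.02252 × 0.5950 = 0.01340 mol
n(NaOH) left over = 0.01340 mol (1:1 ratio)
n(NaOH) consumed by analyte = 0.01570 − 0.01340 = 2.303 × 10^-3 mol
From the 1:2 ratio, n(C9H8O4) = 1/2 × 2.303 × 10^-3 = 1.151 × 10^-3 mol
mass of C9H8O4 = 1.151 × 10^-3 × 180.16 = 0.2074 g

0.2074 g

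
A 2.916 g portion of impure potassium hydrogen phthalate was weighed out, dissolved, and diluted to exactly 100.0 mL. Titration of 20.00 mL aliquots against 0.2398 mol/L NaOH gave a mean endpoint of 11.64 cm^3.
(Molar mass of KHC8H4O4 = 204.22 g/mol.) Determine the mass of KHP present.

2.850 g

KHC8H4O4 + NaOH → KNaC8H4O4 + H2O
n(NaOH) per titration = 0.01164 × 0.2398 = 2.791 × 10^-3 mol
n(KHC8H4O4) in each aliquot = 2.791 × 10^-3 mol (1:1 ratio)
n(KHC8H4O4) in the whole flask = 2.791 × 10^-3 × 100.0/20.00 = 0.01396 mol
mass of KHC8H4O4 = 0.01396 × 204.22 = 2.850 g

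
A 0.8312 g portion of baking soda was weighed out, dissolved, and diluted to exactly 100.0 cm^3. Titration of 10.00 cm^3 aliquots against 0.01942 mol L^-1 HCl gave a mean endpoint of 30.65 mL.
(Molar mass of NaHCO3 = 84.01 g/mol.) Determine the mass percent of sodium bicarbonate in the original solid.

60.16 %

NaHCO3 + HCl → NaCl + H2O + CO2
n(HCl) per titration = 0.03065 × 0.01942 = 5.952 × 10^-4 mol
n(NaHCO3) in each aliquot = 5.952 × 10^-4 mol (1:1 ratio)
n(NaHCO3) in the whole flask = 5.952 × 10^-4 × 100.0/10.00 = 5.952 × 10^-3 mol
mass of NaHCO3 = 5.952 × 10^-3 × 84.01 = 0.5000 g
% NaHCO3 = 0.5000 / 0.8312 × 100 = 60.16 %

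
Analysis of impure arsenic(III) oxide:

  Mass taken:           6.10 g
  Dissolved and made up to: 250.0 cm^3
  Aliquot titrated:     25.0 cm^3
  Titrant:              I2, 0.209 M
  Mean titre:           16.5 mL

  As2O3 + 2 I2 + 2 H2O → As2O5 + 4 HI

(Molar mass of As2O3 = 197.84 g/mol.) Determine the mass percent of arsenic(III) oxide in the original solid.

55.9 %

n(I2) per titration = 0.0165 × 0.209 = 3.45 × 10^-3 mol
From the 1:2 ratio, n(As2O3) in each aliquot = 1/2 × 3.45 × 10^-3 = 1.72 × 10^-3 mol
n(As2O3) in the whole flask = 1.72 × 10^-3 × 250.0/25.0 = 0.0172 mol
mass of As2O3 = 0.0172 × 197.84 = 3.41 g
% As2O3 = 3.41 / 6.10 × 100 = 55.9 %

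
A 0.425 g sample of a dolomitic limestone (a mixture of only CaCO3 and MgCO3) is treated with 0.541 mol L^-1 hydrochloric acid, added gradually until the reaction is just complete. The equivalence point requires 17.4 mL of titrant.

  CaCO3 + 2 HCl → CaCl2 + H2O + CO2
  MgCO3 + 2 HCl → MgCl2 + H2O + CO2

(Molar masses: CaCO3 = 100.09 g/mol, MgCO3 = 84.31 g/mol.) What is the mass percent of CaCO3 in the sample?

42.1 %

n(HCl) = 0.0174 × 0.541 = 9.41 × 10^-3 mol
Let x = n(CaCO3), y = n(MgCO3).
Titrant: 2x + 2y = 9.41 × 10^-3;  mass: 100.09x + 84.31y = 0.425
Solving, x = 1.79 × 10^-3 mol, y = 2.92 × 10^-3 mol
mass of CaCO3 = 1.79 × 10^-3 × 100.09 = 0.179 g
% CaCO3 = 0.179 / 0.425 × 100 = 42.1 %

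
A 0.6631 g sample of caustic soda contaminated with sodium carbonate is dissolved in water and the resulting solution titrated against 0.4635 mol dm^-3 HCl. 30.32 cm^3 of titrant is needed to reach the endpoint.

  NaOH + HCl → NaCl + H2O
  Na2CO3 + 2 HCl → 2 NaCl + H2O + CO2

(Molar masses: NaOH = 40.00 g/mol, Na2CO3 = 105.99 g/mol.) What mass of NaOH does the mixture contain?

0.2513 g

n(HCl) = 0.03032 × 0.4635 = 0.01405 mol
Let x = n(NaOH), y = n(Na2CO3).
Titrant: 1x + 2y = 0.01405;  mass: 40.00x + 105.99y = 0.6631
Solving, x = 6.284 × 10^-3 mol, y = 3.885 × 10^-3 mol
mass of NaOH = 6.284 × 10^-3 × 40.00 = 0.2513 g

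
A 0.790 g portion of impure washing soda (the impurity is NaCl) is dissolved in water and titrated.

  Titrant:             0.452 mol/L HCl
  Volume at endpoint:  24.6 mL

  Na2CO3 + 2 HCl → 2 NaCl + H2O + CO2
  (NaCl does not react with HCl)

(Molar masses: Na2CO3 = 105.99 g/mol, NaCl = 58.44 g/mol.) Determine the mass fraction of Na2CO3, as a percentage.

74.6 %

n(HCl) = 0.0246 × 0.452 = 0.0111 mol
Let x = n(Na2CO3), y = n(NaCl).
Titrant: 2x = 0.0111;  mass: 105.99x + 58.44y = 0.790
Solving, x = 5.56 × 10^-3 mol, y = 3.43 × 10^-3 mol
mass of Na2CO3 = 5.56 × 10^-3 × 105.99 = 0.589 g
% Na2CO3 = 0.589 / 0.790 × 100 = 74.6 %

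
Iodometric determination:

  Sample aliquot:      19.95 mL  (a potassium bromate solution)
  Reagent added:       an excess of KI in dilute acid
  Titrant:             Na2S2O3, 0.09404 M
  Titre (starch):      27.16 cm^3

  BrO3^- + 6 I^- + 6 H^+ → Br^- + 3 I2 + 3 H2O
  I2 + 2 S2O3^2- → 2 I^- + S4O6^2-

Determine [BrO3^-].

0.02134 M

n(S2O3^2-) = 0.02716 × 0.09404 = 2.554 × 10^-3 mol
n(I2) = n(S2O3^2-)/2 = 1.277 × 10^-3 mol
From the 1:3 ratio, n(BrO3^-) in the aliquot = 1/3 × 1.277 × 10^-3 = 4.257 × 10^-4 mol
[BrO3^-] = 4.257 × 10^-4 / 0.01995 = 0.02134 mol/L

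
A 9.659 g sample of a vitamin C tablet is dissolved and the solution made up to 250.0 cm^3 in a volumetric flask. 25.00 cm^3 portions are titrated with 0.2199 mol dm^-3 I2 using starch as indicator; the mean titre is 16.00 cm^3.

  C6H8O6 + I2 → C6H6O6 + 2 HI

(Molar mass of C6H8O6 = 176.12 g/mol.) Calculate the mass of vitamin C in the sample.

6.197 g

n(I2) per titration = 0.01600 × 0.2199 = 3.518 × 10^-3 mol
n(C6H8O6) in each aliquot = 3.518 × 10^-3 mol (1:1 ratio)
n(C6H8O6) in the whole flask = 3.518 × 10^-3 × 250.0/25.00 = 0.03518 mol
mass of C6H8O6 = 0.03518 × 176.12 = 6.197 g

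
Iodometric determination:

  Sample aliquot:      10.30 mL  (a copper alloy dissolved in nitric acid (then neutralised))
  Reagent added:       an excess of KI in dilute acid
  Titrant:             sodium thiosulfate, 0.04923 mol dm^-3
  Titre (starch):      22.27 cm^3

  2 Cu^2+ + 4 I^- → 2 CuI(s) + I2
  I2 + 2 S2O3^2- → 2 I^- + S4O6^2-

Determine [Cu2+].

0.1064 mol/L

n(S2O3^2-) = 0.02227 × 0.04923 = 1.096 × 10^-3 mol
n(I2) = n(S2O3^2-)/2 = 5.482 × 10^-4 mol
From the 2:1 ratio, n(Cu2+) in the aliquot = 2/1 × 5.482 × 10^-4 = 1.096 × 10^-3 mol
[Cu2+] = 1.096 × 10^-3 / 0.01030 = 0.1064 mol/L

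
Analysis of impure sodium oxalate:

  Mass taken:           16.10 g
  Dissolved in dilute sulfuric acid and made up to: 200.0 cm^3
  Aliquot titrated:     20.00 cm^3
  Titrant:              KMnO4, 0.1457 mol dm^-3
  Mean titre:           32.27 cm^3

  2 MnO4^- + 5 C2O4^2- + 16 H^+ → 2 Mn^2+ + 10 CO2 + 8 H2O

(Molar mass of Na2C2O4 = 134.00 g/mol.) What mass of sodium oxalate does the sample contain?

15.75 g

n(KMnO4) per titration = 0.03227 × 0.1457 = 4.702 × 10^-3 mol
From the 5:2 ratio, n(Na2C2O4) in each aliquot = 5/2 × 4.702 × 10^-3 = 0.01175 mol
n(Na2C2O4) in the whole flask = 0.01175 × 200.0/20.00 = 0.1175 mol
mass of Na2C2O4 = 0.1175 × 134.00 = 15.75 g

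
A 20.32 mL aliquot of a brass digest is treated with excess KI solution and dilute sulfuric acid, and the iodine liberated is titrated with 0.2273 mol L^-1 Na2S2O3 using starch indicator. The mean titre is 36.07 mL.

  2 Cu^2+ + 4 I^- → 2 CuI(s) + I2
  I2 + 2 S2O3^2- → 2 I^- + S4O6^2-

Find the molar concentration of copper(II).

0.4035 mol/L

n(S2O3^2-) = 0.03607 × 0.2273 = 8.199 × 10^-3 mol
n(I2) = n(S2O3^2-)/2 = 4.099 × 10^-3 mol
From the 2:1 ratio, n(Cu2+) in the aliquot = 2/1 × 4.099 × 10^-3 = 8.199 × 10^-3 mol
[Cu2+] = 8.199 × 10^-3 / 0.02032 = 0.4035 mol/L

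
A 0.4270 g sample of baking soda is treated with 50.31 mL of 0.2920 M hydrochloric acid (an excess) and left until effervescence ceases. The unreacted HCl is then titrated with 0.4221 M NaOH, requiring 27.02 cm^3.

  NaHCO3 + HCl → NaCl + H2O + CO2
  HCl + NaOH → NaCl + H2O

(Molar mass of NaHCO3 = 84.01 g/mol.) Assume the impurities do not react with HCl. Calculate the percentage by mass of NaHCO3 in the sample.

n(HCl) added = 0.05031 × 0.2920 = 0.01469 mol
n(NaOH) used in back-titration = 0.02702 × 0.4221 = 0.01141 mol
n(HCl) left over = 0.01141 mol (1:1 ratio)
n(HCl) consumed by analyte = 0.01469 − 0.01141 = 3.285 × 10^-3 mol
n(NaHCO3) = 3.285 × 10^-3 mol (1:1 ratio)
mass of NaHCO3 = 3.285 × 10^-3 × 84.01 = 0.2760 g
% NaHCO3 = 0.2760 / 0.4270 × 100 = 64.64 %

64.64 %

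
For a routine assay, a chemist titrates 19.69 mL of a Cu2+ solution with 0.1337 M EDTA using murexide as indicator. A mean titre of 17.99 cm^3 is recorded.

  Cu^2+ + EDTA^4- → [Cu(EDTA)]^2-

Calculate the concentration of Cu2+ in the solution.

0.1222 M

n(EDTA) = 0.01799 L × 0.1337 mol/L = 2.405 × 10^-3 mol
n(Cu2+) = 2.405 × 10^-3 mol (1:1 mole ratio)
[Cu2+] = 2.405 × 10^-3 mol / 0.01969 L = 0.1222 mol/L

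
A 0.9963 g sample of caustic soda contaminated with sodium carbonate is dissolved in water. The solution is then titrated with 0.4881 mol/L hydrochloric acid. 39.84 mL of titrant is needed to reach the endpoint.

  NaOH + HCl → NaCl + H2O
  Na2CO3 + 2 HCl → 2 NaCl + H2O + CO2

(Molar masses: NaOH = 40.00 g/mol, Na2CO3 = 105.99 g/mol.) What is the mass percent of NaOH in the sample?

10.58 %

n(HCl) = 0.03984 × 0.4881 = 0.01945 mol
Let x = n(NaOH), y = n(Na2CO3).
Titrant: 1x + 2y = 0.01945;  mass: 40.00x + 105.99y = 0.9963
Solving, x = 2.635 × 10^-3 mol, y = 8.406 × 10^-3 mol
mass of NaOH = 2.635 × 10^-3 × 40.00 = 0.1054 g
% NaOH = 0.1054 / 0.9963 × 100 = 10.58 %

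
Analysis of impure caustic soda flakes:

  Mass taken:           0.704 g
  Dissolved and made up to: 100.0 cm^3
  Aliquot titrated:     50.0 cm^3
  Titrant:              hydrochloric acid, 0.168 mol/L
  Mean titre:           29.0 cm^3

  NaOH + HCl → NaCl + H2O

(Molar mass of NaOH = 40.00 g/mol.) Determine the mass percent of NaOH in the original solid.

n(HCl) per titration = 0.0290 × 0.168 = 4.87 × 10^-3 mol
n(NaOH) in each aliquot = 4.87 × 10^-3 mol (1:1 ratio)
n(NaOH) in the whole flask = 4.87 × 10^-3 × 100.0/50.0 = 9.74 × 10^-3 mol
mass of NaOH = 9.74 × 10^-3 × 40.00 = 0.390 g
% NaOH = 0.390 / 0.704 × 100 = 55.4 %

55.4 %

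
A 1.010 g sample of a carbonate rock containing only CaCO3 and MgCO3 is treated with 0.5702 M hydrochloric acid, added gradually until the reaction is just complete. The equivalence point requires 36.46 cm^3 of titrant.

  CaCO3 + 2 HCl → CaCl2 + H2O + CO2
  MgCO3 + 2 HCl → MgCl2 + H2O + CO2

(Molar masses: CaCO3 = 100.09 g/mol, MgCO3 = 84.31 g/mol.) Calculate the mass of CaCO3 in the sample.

n(HCl) = 0.03646 × 0.5702 = 0.02079 mol
Let x = n(CaCO3), y = n(MgCO3).
Titrant: 2x + 2y = 0.02079;  mass: 100.09x + 84.31y = 1.010
Solving, x = 8.468 × 10^-3 mol, y = 1.927 × 10^-3 mol
mass of CaCO3 = 8.468 × 10^-3 × 100.09 = 0.8475 g

0.8475 g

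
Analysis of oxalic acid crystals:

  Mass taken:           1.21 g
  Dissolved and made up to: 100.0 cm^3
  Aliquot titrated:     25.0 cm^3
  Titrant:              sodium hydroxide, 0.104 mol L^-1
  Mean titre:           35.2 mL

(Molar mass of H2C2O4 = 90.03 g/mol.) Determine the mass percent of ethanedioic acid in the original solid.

H2C2O4 + 2 NaOH → Na2C2O4 + 2 H2O
n(NaOH) per titration = 0.0352 × 0.104 = 3.66 × 10^-3 mol
From the 1:2 ratio, n(H2C2O4) in each aliquot = 1/2 × 3.66 × 10^-3 = 1.83 × 10^-3 mol
n(H2C2O4) in the whole flask = 1.83 × 10^-3 × 100.0/25.0 = 7.32 × 10^-3 mol
mass of H2C2O4 = 7.32 × 10^-3 × 90.03 = 0.659 g
% H2C2O4 = 0.659 / 1.21 × 100 = 54.5 %

54.5 %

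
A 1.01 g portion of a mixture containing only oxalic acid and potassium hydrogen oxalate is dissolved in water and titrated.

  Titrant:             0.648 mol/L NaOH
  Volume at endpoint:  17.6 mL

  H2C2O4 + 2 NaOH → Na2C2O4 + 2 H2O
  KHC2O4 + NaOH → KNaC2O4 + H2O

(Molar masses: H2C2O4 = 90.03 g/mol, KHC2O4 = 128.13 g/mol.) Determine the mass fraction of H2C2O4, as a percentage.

n(NaOH) = 0.0176 × 0.648 = 0.0114 mol
Let x = n(H2C2O4), y = n(KHC2O4).
Titrant: 2x + 1y = 0.0114;  mass: 90.03x + 128.13y = 1.01
Solving, x = 2.71 × 10^-3 mol, y = 5.98 × 10^-3 mol
mass of H2C2O4 = 2.71 × 10^-3 × 90.03 = 0.244 g
% H2C2O4 = 0.244 / 1.01 × 100 = 24.2 %

24.2 %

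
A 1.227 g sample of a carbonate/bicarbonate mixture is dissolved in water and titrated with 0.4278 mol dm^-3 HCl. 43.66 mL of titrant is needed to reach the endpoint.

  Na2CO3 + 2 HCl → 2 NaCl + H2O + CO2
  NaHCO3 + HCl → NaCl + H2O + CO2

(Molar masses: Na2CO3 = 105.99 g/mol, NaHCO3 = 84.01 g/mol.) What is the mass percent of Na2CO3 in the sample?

47.64 %

n(HCl) = 0.04366 × 0.4278 = 0.01868 mol
Let x = n(Na2CO3), y = n(NaHCO3).
Titrant: 2x + 1y = 0.01868;  mass: 105.99x + 84.01y = 1.227
Solving, x = 5.515 × 10^-3 mol, y = 7.647 × 10^-3 mol
mass of Na2CO3 = 5.515 × 10^-3 × 105.99 = 0.5846 g
% Na2CO3 = 0.5846 / 1.227 × 100 = 47.64 %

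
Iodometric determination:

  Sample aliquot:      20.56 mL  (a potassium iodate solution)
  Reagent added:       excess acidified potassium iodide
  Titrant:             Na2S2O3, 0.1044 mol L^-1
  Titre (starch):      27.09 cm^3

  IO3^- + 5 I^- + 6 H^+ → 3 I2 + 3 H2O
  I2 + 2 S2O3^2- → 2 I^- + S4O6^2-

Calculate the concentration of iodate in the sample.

n(S2O3^2-) = 0.02709 × 0.1044 = 2.828 × 10^-3 mol
n(I2) = n(S2O3^2-)/2 = 1.414 × 10^-3 mol
From the 1:3 ratio, n(IO3^-) in the aliquot = 1/3 × 1.414 × 10^-3 = 4.714 × 10^-4 mol
[IO3^-] = 4.714 × 10^-4 / 0.02056 = 0.02293 mol/L

0.02293 mol/L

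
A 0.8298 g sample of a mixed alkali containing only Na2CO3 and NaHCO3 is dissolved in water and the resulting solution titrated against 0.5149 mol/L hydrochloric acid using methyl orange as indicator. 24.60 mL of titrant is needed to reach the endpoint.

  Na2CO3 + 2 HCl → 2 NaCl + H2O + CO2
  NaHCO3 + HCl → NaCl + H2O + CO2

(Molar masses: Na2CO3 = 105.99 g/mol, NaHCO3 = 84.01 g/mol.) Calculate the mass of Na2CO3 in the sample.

n(HCl) = 0.02460 × 0.5149 = 0.01267 mol
Let x = n(Na2CO3), y = n(NaHCO3).
Titrant: 2x + 1y = 0.01267;  mass: 105.99x + 84.01y = 0.8298
Solving, x = 3.777 × 10^-3 mol, y = 5.112 × 10^-3 mol
mass of Na2CO3 = 3.777 × 10^-3 × 105.99 = 0.4004 g

0.4004 g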